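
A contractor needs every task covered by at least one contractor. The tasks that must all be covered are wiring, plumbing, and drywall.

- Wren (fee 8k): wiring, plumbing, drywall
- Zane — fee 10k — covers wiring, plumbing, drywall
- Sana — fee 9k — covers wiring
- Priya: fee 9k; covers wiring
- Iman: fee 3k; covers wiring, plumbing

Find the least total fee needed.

The greedy cost-per-new-task heuristic would pick Iman and Wren for 11, but a cheaper cover exists.
Wren alone covers wiring, plumbing, drywall — every task.
Total fee: 8.
No cover costs less than 8.

8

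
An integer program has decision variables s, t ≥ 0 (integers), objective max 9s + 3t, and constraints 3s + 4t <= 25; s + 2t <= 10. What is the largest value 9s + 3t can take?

The continuous relaxation peaks at (8.33, 0) with value 75.00; rounding to a feasible lattice point costs some objective.
(s,t)=(8,0): 3·8+4·0=24≤25, 1·8+2·0=8≤10, objective 72.
(s,t)=(7,1): 3·7+4·1=25≤25, 1·7+2·1=9≤10, objective 66.
(s,t)=(7,0): 3·7+4·0=21≤25, 1·7+2·0=7≤10, objective 63.
Maximum is 72 at (s,t)=(8,0).

72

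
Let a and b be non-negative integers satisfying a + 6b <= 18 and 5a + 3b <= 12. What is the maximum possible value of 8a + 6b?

20

The continuous relaxation peaks at (0.667, 2.89) with value 22.67; rounding to a feasible lattice point costs some objective.
(a,b)=(1,2): 1·1+6·2=13≤18, 5·1+3·2=11≤12, objective 20.
(a,b)=(0,3): 1·0+6·3=18≤18, 5·0+3·3=9≤12, objective 18.
The best lattice point is (1,2), giving 20.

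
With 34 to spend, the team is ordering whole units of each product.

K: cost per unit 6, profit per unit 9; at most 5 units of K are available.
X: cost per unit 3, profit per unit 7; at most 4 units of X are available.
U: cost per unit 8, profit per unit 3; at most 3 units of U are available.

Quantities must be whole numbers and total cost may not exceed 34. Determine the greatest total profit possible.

57

This is a bounded integer knapsack.
4×K and 3×X: cost 33 ≤ 34, profit 4·9 + 3·7 = 57.
3×K and 4×X: cost 30 ≤ 34, profit 3·9 + 4·7 = 55.
Best is 57.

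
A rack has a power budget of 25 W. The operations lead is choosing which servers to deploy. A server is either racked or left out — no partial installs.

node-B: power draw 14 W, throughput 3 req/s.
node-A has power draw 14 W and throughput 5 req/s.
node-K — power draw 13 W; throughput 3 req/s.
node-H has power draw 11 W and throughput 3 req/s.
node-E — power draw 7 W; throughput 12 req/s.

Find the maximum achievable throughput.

node-K + node-E: power draw 13 + 7 = 20 ≤ 25, throughput 3 + 12 = 15.
node-H + node-E: power draw 11 + 7 = 18 ≤ 25, throughput 3 + 12 = 15.
node-A + node-E: power draw 14 + 7 = 21 ≤ 25, throughput 5 + 12 = 17.
Best is node-A and node-E with total throughput 17.

17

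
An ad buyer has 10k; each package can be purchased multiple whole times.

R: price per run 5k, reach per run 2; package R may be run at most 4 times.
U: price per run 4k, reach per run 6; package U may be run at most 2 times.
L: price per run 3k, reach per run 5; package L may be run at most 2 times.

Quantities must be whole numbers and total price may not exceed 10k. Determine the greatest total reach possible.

1×U and 2×L: price 10 ≤ 10, reach 1·6 + 2·5 = 16.
2×U: price 8 ≤ 10, reach 2·6 = 12.
Best is 16.

16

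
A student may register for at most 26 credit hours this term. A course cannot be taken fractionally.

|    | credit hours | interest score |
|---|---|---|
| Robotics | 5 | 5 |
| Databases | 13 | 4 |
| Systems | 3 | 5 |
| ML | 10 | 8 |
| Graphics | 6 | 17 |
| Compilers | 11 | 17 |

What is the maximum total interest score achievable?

44

Allowing fractional choices, the relaxed optimum would be about 44.8, but courses are indivisible.
Robotics + Systems + Graphics + Compilers: credit hours 5 + 3 + 6 + 11 = 25 ≤ 26, interest score 5 + 5 + 17 + 17 = 44.
Systems + Graphics + Compilers: credit hours 3 + 6 + 11 = 20 ≤ 26, interest score 5 + 17 + 17 = 39.
Best is Robotics, Systems, Graphics, and Compilers with total interest score 44.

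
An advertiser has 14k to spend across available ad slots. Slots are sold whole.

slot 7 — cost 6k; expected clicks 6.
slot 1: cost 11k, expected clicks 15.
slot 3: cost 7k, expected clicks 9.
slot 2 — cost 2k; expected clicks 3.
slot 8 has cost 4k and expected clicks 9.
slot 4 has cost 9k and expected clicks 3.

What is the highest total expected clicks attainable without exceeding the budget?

21

Treat it as a binary knapsack problem.
slot 3 + slot 8: cost 7 + 4 = 11 ≤ 14, expected clicks 9 + 9 = 18.
slot 3 + slot 2 + slot 8: cost 7 + 2 + 4 = 13 ≤ 14, expected clicks 9 + 3 + 9 = 21.
Best is slot 3, slot 2, and slot 8 with total expected clicks 21.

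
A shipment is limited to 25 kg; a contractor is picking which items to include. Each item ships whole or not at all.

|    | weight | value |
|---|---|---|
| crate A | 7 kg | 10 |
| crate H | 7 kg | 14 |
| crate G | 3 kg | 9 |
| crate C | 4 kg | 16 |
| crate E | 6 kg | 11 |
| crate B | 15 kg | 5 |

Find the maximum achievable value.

51

Allowing fractional choices, the relaxed optimum would be about 57.1, but items are indivisible.
crate A + crate H + crate G + crate C: weight 7 + 7 + 3 + 4 = 21 ≤ 25, value 10 + 14 + 9 + 16 = 49.
crate H + crate G + crate C + crate E: weight 7 + 3 + 4 + 6 = 20 ≤ 25, value 14 + 9 + 16 + 11 = 50.
crate A + crate H + crate C + crate E: weight 7 + 7 + 4 + 6 = 24 ≤ 25, value 10 + 14 + 16 + 11 = 51.
Best is crate A, crate H, crate C, and crate E with total value 51.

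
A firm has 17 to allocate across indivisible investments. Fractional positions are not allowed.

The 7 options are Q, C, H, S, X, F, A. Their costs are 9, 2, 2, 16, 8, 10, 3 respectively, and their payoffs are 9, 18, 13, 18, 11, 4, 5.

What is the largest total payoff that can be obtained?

Take C, H, X, and A: cost 2 + 2 + 8 + 3 = 15 ≤ 17, payoff 18 + 13 + 11 + 5 = 47.
No other feasible combination does better.

47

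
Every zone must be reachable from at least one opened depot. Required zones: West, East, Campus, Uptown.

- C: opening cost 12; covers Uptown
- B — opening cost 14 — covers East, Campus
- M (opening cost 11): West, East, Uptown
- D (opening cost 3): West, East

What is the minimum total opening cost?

25

This is an integer covering problem.
Choose B and M: together they cover West, East, Campus, Uptown — every zone.
Total opening cost: 14 + 11 = 25.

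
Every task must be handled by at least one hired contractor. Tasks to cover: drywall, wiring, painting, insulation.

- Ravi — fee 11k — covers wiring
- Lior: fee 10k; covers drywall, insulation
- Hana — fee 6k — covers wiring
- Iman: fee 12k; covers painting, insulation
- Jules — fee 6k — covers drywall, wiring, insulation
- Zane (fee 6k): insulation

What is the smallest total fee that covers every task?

18

Choose Iman and Jules: together they cover drywall, wiring, painting, insulation — every task.
Total fee: 12 + 6 = 18.
No cover costs less than 18.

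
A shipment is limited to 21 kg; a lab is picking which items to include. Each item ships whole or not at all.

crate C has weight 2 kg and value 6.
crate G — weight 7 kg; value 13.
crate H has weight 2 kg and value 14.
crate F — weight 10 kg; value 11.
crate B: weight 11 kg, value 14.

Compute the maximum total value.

44

Allowing fractional choices, the relaxed optimum would be about 45.7, but items are indivisible.
crate G + crate H + crate F: weight 7 + 2 + 10 = 19 ≤ 21, value 13 + 14 + 11 = 38.
crate C + crate G + crate H + crate F: weight 2 + 7 + 2 + 10 = 21 ≤ 21, value 6 + 13 + 14 + 11 = 44.
crate G + crate H + crate B: weight 7 + 2 + 11 = 20 ≤ 21, value 13 + 14 + 14 = 41.
Best is crate C, crate G, crate H, and crate F with total value 44.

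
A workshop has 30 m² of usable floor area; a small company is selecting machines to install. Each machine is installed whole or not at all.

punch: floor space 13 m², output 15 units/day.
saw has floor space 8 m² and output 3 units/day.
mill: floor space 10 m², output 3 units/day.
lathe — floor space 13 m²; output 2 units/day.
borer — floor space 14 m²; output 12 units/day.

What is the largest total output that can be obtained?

Allowing fractional choices, the relaxed optimum would be about 28.1, but machines are indivisible.
punch + borer: floor space 13 + 14 = 27 ≤ 30, output 15 + 12 = 27.
punch + saw: floor space 13 + 8 = 21 ≤ 30, output 15 + 3 = 18.
Best is punch and borer with total output 27.

27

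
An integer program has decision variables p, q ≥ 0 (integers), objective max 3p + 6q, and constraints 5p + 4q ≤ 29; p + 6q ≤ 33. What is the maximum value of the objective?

33

The continuous relaxation peaks at (1.62, 5.23) with value 36.23; rounding to a feasible lattice point costs some objective.
(p,q)=(1,5): 5·1+4·5=25≤29, 1·1+6·5=31≤33, objective 33.
(p,q)=(2,4): 5·2+4·4=26≤29, 1·2+6·4=26≤33, objective 30.
(p,q)=(0,5): 5·0+4·5=20≤29, 1·0+6·5=30≤33, objective 30.
(p,q)=(1,4): 5·1+4·4=21≤29, 1·1+6·4=25≤33, objective 27.
No feasible integer point exceeds 33.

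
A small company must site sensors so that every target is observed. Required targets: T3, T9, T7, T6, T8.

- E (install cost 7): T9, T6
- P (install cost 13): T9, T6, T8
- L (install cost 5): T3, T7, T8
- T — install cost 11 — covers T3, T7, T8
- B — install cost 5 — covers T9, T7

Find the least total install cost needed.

Choose E and L: together they cover T3, T9, T7, T6, T8 — every target.
Total install cost: 7 + 5 = 12.

12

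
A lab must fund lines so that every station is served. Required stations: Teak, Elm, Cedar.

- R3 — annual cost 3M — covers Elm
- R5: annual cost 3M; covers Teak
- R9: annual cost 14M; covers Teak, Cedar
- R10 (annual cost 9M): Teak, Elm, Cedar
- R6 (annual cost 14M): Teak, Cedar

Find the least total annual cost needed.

9

The greedy cost-per-new-station heuristic would pick R3, R5, and R10 for 15, but a cheaper cover exists.
R10 alone covers Teak, Elm, Cedar — every station.
Total annual cost: 9.
No cover costs less than 9.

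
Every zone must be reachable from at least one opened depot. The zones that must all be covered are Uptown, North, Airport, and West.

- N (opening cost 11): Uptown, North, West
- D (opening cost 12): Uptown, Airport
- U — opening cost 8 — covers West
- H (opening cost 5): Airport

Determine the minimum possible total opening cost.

16

Choose N and H: together they cover Uptown, North, Airport, West — every zone.
Total opening cost: 11 + 5 = 16.
No cover costs less than 16.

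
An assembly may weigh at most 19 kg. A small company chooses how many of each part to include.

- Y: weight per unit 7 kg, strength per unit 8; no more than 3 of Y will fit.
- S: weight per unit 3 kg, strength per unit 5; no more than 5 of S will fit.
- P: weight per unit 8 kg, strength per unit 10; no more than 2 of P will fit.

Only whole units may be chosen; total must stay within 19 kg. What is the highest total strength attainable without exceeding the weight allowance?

28

This is a bounded integer knapsack.
Take 1×Y and 4×S: weight 19 ≤ 19, strength 1·8 + 4·5 = 28.
No other integer combination yields more.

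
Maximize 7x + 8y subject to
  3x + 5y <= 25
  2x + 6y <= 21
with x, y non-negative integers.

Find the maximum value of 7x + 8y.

(x,y)=(8,0): 3·8+5·0=24≤25, 2·8+6·0=16≤21, objective 56.
(x,y)=(7,0): 3·7+5·0=21≤25, 2·7+6·0=14≤21, objective 49.
No feasible integer point exceeds 56.

56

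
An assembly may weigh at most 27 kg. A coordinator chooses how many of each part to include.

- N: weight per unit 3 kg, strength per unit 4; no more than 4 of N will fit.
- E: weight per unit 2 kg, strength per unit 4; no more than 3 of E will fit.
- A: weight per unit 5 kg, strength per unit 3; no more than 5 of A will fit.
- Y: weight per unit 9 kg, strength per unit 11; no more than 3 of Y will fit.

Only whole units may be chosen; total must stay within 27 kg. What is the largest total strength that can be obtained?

39

This is a bounded integer knapsack.
1×N, 3×E, and 2×Y: weight 27 ≤ 27, strength 1·4 + 3·4 + 2·11 = 38.
4×N, 3×E, and 1×Y: weight 27 ≤ 27, strength 4·4 + 3·4 + 1·11 = 39.
Best is 39.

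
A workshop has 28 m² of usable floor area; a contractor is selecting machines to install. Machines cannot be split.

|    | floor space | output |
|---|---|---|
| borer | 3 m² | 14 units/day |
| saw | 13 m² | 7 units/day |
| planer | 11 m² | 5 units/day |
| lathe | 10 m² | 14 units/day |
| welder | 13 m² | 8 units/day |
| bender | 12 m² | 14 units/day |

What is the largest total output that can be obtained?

42

Allowing fractional choices, the relaxed optimum would be about 43.8, but machines are indivisible.
borer + lathe + bender: floor space 3 + 10 + 12 = 25 ≤ 28, output 14 + 14 + 14 = 42.
borer + lathe + welder: floor space 3 + 10 + 13 = 26 ≤ 28, output 14 + 14 + 8 = 36.
Best is borer, lathe, and bender with total output 42.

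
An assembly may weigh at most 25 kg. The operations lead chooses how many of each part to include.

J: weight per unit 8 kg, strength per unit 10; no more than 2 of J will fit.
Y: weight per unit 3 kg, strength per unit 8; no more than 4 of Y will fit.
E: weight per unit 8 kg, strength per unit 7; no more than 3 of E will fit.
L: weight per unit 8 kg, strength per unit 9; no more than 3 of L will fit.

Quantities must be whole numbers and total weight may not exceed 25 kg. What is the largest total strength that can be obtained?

Y has the best ratio (8/3); taking only Y gives at most 4×8 = 32 (stopped by the supply cap of 4).
Mixing does better — 2×J and 3×Y: weight 25 ≤ 25, strength 2·10 + 3·8 = 44.

44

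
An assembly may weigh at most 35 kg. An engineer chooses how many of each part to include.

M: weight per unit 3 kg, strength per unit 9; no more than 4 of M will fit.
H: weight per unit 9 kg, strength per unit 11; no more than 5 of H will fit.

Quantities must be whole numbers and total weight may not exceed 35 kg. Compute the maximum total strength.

Take 4×M and 2×H: weight 30 ≤ 35, strength 4·9 + 2·11 = 58.
M has the best ratio (9/3) and is taken to its limit of 4; remaining capacity is filled optimally with the others.

58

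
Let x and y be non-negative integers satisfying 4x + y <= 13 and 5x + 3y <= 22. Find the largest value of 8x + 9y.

The continuous relaxation peaks at (0, 7.33) with value 66.00; rounding to a feasible lattice point costs some objective.
(x,y)=(0,7): 4·0+1·7=7≤13, 5·0+3·7=21≤22, objective 63.
(x,y)=(0,6): 4·0+1·6=6≤13, 5·0+3·6=18≤22, objective 54.
No feasible integer point exceeds 63.

63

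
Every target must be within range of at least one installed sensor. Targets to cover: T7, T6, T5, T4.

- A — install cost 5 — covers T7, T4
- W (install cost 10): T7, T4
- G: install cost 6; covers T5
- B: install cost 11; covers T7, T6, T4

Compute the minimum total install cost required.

The greedy cost-per-new-target heuristic would pick A, G, and B for 22, but a cheaper cover exists.
Choose G and B: together they cover T7, T6, T5, T4 — every target.
Total install cost: 6 + 11 = 17.
No cover costs less than 17.

17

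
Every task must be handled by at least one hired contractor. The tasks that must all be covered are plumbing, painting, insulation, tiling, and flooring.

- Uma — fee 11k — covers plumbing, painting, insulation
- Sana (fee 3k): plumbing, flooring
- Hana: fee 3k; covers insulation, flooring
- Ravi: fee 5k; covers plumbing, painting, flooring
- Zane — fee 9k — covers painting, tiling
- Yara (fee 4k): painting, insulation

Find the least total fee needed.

15

This is an integer covering problem.
The greedy cost-per-new-task heuristic would pick Sana, Yara, and Zane for 16, but a cheaper cover exists.
Choose Sana, Hana, and Zane: together they cover plumbing, painting, insulation, tiling, flooring — every task.
Total fee: 3 + 3 + 9 = 15.
No cover costs less than 15.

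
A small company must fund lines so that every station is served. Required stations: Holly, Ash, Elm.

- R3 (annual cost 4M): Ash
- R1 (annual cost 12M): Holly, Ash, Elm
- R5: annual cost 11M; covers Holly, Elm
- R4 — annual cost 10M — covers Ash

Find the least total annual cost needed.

The greedy cost-per-new-station heuristic would pick R3 and R5 for 15, but a cheaper cover exists.
R1 alone covers Holly, Ash, Elm — every station.
Total annual cost: 12.
No cover costs less than 12.

12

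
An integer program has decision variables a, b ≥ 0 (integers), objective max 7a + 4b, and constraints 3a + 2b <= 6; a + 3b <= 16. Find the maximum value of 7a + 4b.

14

(a,b)=(2,0) is feasible, giving 14.
(a,b)=(1,1) is feasible, giving 11.
No feasible integer point exceeds 14.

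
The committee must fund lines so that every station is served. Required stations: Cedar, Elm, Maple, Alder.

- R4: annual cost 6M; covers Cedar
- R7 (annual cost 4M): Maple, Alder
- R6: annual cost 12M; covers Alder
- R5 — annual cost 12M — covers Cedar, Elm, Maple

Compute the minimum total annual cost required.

The greedy cost-per-new-station heuristic would pick R7, R4, and R5 for 22, but a cheaper cover exists.
Choose R7 and R5: together they cover Cedar, Elm, Maple, Alder — every station.
Total annual cost: 4 + 12 = 16.
No cover costs less than 16.

16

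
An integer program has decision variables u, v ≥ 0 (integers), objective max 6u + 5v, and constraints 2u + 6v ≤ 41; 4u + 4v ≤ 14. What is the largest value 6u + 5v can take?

The continuous relaxation peaks at (3.5, 0) with value 21.00; rounding to a feasible lattice point costs some objective.
(u,v)=(3,0): 2·3+6·0=6≤41, 4·3+4·0=12≤14, objective 18.
(u,v)=(2,1): 2·2+6·1=10≤41, 4·2+4·1=12≤14, objective 17.
(u,v)=(2,0): 2·2+6·0=4≤41, 4·2+4·0=8≤14, objective 12.
Maximum is 18 at (u,v)=(3,0).

18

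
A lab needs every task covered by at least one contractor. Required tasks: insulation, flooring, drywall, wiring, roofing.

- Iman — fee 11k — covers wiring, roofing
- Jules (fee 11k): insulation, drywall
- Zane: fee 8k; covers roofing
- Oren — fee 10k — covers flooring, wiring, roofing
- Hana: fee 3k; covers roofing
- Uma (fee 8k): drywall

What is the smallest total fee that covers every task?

Choose Jules and Oren: together they cover insulation, flooring, drywall, wiring, roofing — every task.
Total fee: 11 + 10 = 21.

21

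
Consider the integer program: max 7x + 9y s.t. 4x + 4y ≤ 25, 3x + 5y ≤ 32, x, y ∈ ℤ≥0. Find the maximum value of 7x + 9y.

Relaxing integrality, the LP optimum is 56.25 at (x,y) = (0, 6.25), which is not an integer point.
(x,y)=(0,6) is feasible, giving 54.
(x,y)=(1,5) is feasible, giving 52.
(x,y)=(0,5) is feasible, giving 45.
The best lattice point is (0,6), giving 54.

54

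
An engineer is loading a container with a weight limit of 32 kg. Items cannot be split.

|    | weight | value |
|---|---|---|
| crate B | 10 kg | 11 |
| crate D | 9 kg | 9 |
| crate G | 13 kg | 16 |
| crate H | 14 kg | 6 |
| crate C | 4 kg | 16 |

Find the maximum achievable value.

Allowing fractional choices, the relaxed optimum would be about 48.0, but items are indivisible.
crate B + crate G + crate C: weight 10 + 13 + 4 = 27 ≤ 32, value 11 + 16 + 16 = 43.
crate G + crate H + crate C: weight 13 + 14 + 4 = 31 ≤ 32, value 16 + 6 + 16 = 38.
crate D + crate G + crate C: weight 9 + 13 + 4 = 26 ≤ 32, value 9 + 16 + 16 = 41.
Best is crate B, crate G, and crate C with total value 43.

43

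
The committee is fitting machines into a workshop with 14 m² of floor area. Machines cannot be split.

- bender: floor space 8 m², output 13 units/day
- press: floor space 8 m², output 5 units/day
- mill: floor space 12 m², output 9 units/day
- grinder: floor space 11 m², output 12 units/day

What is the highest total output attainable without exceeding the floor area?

13

bender: floor space 8 ≤ 14, output 13.
grinder: floor space 11 ≤ 14, output 12.
mill: floor space 12 ≤ 14, output 9.
Best is bender with total output 13.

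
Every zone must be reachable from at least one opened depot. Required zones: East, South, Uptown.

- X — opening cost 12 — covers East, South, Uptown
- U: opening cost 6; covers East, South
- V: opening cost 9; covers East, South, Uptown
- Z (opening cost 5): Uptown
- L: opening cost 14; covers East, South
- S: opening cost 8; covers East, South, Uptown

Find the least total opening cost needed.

8

S alone covers East, South, Uptown — every zone.
Total opening cost: 8.
No cover costs less than 8.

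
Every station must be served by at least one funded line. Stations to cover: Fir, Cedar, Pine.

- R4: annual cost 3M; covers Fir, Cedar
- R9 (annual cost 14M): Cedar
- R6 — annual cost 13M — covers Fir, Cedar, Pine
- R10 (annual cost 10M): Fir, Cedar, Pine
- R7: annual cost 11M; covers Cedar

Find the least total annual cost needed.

10

This is an integer covering problem.
The greedy cost-per-new-station heuristic would pick R4 and R10 for 13, but a cheaper cover exists.
R10 alone covers Fir, Cedar, Pine — every station.
Total annual cost: 10.
No cover costs less than 10.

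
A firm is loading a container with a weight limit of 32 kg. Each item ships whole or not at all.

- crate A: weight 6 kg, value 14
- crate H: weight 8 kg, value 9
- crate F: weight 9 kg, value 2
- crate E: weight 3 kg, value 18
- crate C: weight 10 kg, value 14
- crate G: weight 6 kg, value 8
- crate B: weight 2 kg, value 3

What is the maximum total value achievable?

Treat it as a binary knapsack problem.
crate A + crate H + crate E + crate C + crate B: weight 6 + 8 + 3 + 10 + 2 = 29 ≤ 32, value 14 + 9 + 18 + 14 + 3 = 58.
crate A + crate E + crate C + crate G + crate B: weight 6 + 3 + 10 + 6 + 2 = 27 ≤ 32, value 14 + 18 + 14 + 8 + 3 = 57.
Best is crate A, crate H, crate E, crate C, and crate B with total value 58.

58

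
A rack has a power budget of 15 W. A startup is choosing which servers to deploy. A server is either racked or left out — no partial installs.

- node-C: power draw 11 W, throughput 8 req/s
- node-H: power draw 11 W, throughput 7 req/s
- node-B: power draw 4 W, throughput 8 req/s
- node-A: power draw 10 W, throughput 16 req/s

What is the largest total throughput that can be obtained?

This is an integer program with binary decision variables.
Take node-B and node-A: power draw 4 + 10 = 14 ≤ 15, throughput 8 + 16 = 24.
No other feasible combination does better.

24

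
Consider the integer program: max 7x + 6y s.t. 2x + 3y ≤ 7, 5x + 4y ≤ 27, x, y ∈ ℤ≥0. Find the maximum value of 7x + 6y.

Relaxing integrality, the LP optimum is 24.50 at (x,y) = (3.5, 0), which is not an integer point.
(x,y)=(3,0) is feasible, giving 21.
(x,y)=(2,1) is feasible, giving 20.
The best lattice point is (3,0), giving 21.

21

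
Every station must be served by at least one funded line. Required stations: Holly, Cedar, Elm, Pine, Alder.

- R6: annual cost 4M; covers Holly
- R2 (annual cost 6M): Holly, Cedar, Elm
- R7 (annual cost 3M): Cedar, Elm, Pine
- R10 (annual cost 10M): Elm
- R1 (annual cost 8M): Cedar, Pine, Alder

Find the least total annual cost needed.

14

This is an integer covering problem.
The greedy cost-per-new-station heuristic would pick R7, R6, and R1 for 15, but a cheaper cover exists.
Choose R2 and R1: together they cover Holly, Cedar, Elm, Pine, Alder — every station.
Total annual cost: 6 + 8 = 14.
No cover costs less than 14.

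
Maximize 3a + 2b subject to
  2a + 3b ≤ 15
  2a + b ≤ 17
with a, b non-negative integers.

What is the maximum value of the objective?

Relaxing integrality, the LP optimum is 22.50 at (a,b) = (7.5, 0), which is not an integer point.
(a,b)=(7,0): 2·7+3·0=14≤15, 2·7+1·0=14≤17, objective 21.
(a,b)=(6,1): 2·6+3·1=15≤15, 2·6+1·1=13≤17, objective 20.
(a,b)=(6,0): 2·6+3·0=12≤15, 2·6+1·0=12≤17, objective 18.
The best lattice point is (7,0), giving 21.

21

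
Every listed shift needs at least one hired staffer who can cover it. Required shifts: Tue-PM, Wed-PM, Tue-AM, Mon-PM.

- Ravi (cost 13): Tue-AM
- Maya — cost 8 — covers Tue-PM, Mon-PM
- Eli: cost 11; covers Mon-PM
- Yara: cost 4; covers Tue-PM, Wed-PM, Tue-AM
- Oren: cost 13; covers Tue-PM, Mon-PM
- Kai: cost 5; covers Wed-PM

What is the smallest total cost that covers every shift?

12

Choose Maya and Yara: together they cover Tue-PM, Wed-PM, Tue-AM, Mon-PM — every shift.
Total cost: 8 + 4 = 12.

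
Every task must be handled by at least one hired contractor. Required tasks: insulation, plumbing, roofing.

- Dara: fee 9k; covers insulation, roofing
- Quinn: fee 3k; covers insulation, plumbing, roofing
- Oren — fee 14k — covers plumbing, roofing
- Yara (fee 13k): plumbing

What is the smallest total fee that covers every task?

This is an integer covering problem.
Quinn alone covers insulation, plumbing, roofing — every task.
Total fee: 3.
No cover costs less than 3.

3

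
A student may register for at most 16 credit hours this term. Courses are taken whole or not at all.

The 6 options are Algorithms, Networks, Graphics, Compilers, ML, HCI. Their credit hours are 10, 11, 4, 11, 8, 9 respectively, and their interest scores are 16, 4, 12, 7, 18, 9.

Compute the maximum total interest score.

30

This is an integer program with binary decision variables.
Allowing fractional choices, the relaxed optimum would be about 36.4, but courses are indivisible.
Graphics + ML: credit hours 4 + 8 = 12 ≤ 16, interest score 12 + 18 = 30.
Algorithms + Graphics: credit hours 10 + 4 = 14 ≤ 16, interest score 16 + 12 = 28.
Graphics + HCI: credit hours 4 + 9 = 13 ≤ 16, interest score 12 + 9 = 21.
Best is Graphics and ML with total interest score 30.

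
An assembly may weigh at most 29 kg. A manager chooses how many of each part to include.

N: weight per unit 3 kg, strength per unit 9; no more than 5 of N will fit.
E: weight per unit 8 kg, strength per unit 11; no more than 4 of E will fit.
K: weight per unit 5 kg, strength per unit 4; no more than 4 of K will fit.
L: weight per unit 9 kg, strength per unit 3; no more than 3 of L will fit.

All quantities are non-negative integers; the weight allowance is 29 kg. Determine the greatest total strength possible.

N has the best ratio (9/3); taking only N gives at most 5×9 = 45 (stopped by the supply cap of 5).
Mixing does better — 5×N, 1×E, and 1×K: weight 28 ≤ 29, strength 5·9 + 1·11 + 1·4 = 60.

60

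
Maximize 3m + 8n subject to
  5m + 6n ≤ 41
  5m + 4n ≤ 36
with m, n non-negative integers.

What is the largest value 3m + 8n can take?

51

(m,n)=(1,6): 5·1+6·6=41≤41, 5·1+4·6=29≤36, objective 51.
(m,n)=(0,6): 5·0+6·6=36≤41, 5·0+4·6=24≤36, objective 48.
(m,n)=(2,5): 5·2+6·5=40≤41, 5·2+4·5=30≤36, objective 46.
(m,n)=(1,5): 5·1+6·5=35≤41, 5·1+4·5=25≤36, objective 43.
No feasible integer point exceeds 51.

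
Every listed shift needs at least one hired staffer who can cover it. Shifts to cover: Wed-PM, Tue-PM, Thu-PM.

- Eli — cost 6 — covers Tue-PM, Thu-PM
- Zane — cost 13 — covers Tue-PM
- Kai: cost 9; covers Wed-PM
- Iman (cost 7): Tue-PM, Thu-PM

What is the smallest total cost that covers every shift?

15

This is an integer covering problem.
Choose Eli and Kai: together they cover Wed-PM, Tue-PM, Thu-PM — every shift.
Total cost: 6 + 9 = 15.
No cover costs less than 15.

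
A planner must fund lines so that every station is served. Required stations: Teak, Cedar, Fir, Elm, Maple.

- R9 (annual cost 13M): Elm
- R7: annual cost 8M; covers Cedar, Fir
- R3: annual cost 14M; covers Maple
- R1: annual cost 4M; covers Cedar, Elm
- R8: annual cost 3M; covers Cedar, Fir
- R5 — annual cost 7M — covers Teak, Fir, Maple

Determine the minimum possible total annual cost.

This is an integer covering problem.
Choose R1 and R5: together they cover Teak, Cedar, Fir, Elm, Maple — every station.
Total annual cost: 4 + 7 = 11.

11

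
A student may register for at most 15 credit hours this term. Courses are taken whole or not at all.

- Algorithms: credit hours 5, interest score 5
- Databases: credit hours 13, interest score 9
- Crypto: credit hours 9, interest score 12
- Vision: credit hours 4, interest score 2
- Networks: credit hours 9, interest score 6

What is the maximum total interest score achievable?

Take Algorithms and Crypto: credit hours 5 + 9 = 14 ≤ 15, interest score 5 + 12 = 17.
No other feasible combination does better.

17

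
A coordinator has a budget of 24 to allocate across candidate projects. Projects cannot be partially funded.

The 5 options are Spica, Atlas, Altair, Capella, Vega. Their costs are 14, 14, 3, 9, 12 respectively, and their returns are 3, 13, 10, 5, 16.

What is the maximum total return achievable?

31

Allowing fractional choices, the relaxed optimum would be about 34.4, but projects are indivisible.
Altair + Capella + Vega: cost 3 + 9 + 12 = 24 ≤ 24, return 10 + 5 + 16 = 31.
Atlas + Altair: cost 14 + 3 = 17 ≤ 24, return 13 + 10 = 23.
Altair + Vega: cost 3 + 12 = 15 ≤ 24, return 10 + 16 = 26.
Best is Altair, Capella, and Vega with total return 31.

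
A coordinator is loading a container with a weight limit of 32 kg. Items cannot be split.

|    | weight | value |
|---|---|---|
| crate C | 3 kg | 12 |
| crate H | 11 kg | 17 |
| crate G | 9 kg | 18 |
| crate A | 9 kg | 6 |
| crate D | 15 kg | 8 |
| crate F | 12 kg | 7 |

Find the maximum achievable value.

Treat it as a binary knapsack problem.
Take crate C, crate H, crate G, and crate A: weight 3 + 11 + 9 + 9 = 32 ≤ 32, value 12 + 17 + 18 + 6 = 53.
No other feasible combination does better.

53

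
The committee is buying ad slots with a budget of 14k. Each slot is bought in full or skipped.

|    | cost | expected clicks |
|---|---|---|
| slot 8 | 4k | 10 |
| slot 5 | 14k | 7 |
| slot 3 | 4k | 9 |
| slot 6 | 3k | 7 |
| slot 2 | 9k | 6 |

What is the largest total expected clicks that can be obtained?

This is a 0-1 knapsack instance.
Take slot 8, slot 3, and slot 6: cost 4 + 4 + 3 = 11 ≤ 14, expected clicks 10 + 9 + 7 = 26.
No other feasible combination does better.

26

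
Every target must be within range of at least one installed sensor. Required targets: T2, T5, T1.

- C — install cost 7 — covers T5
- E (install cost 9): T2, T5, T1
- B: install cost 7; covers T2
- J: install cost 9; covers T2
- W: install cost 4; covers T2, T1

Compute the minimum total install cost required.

9

This is a weighted set-cover instance.
E alone covers T2, T5, T1 — every target.
Total install cost: 9.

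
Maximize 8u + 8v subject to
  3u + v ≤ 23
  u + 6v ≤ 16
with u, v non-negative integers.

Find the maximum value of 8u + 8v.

(u,v)=(7,1): 3·7+1·1=22≤23, 1·7+6·1=13≤16, objective 64.
(u,v)=(6,1): 3·6+1·1=19≤23, 1·6+6·1=12≤16, objective 56.
(u,v)=(7,0): 3·7+1·0=21≤23, 1·7+6·0=7≤16, objective 56.
Maximum is 64 at (u,v)=(7,1).

64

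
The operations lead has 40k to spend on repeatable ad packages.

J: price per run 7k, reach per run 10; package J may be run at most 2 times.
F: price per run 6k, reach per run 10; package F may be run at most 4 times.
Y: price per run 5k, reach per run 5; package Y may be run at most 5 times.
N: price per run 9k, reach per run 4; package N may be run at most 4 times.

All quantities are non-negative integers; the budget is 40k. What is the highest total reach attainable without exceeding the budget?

F has the best ratio (10/6); taking only F gives at most 4×10 = 40 (stopped by the supply cap of 4).
Mixing does better — 2×J and 4×F: price 38 ≤ 40, reach 2·10 + 4·10 = 60.

60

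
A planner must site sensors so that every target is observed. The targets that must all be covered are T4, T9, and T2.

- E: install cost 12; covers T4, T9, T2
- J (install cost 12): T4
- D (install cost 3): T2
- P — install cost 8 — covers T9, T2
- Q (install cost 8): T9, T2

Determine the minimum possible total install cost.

12

This is a weighted set-cover instance.
The greedy cost-per-new-target heuristic would pick D and E for 15, but a cheaper cover exists.
E alone covers T4, T9, T2 — every target.
Total install cost: 12.
No cover costs less than 12.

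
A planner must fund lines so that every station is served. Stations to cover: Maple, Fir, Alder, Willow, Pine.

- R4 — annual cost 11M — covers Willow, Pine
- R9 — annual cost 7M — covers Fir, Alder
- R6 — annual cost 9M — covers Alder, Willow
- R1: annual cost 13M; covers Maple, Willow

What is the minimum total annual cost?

Choose R4, R9, and R1: together they cover Maple, Fir, Alder, Willow, Pine — every station.
Total annual cost: 11 + 7 + 13 = 31.
No cover costs less than 31.

31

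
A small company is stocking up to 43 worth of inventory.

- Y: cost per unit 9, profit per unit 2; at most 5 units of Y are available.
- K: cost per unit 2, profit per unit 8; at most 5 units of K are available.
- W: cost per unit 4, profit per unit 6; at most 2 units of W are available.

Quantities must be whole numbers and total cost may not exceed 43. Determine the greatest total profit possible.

1×Y, 5×K, and 2×W: cost 27 ≤ 43, profit 1·2 + 5·8 + 2·6 = 54.
2×Y, 5×K, and 2×W: cost 36 ≤ 43, profit 2·2 + 5·8 + 2·6 = 56.
Best is 56.

56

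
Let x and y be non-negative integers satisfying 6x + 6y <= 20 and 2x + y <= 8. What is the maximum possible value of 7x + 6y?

21

(x,y)=(3,0): 6·3+6·0=18≤20, 2·3+1·0=6≤8, objective 21.
(x,y)=(2,1): 6·2+6·1=18≤20, 2·2+1·1=5≤8, objective 20.
(x,y)=(2,0): 6·2+6·0=12≤20, 2·2+1·0=4≤8, objective 14.
No feasible integer point exceeds 21.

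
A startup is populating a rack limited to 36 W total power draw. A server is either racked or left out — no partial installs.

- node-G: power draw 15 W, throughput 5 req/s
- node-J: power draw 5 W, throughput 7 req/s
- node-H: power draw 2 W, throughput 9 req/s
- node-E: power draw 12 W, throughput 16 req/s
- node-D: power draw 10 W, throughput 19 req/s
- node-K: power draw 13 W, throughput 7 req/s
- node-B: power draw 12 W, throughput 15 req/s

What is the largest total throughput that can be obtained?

59

Treat it as a binary knapsack problem.
Allowing fractional choices, the relaxed optimum would be about 59.8, but servers are indivisible.
node-J + node-H + node-D + node-B: power draw 5 + 2 + 10 + 12 = 29 ≤ 36, throughput 7 + 9 + 19 + 15 = 50.
node-H + node-E + node-D + node-B: power draw 2 + 12 + 10 + 12 = 36 ≤ 36, throughput 9 + 16 + 19 + 15 = 59.
node-J + node-H + node-E + node-D: power draw 5 + 2 + 12 + 10 = 29 ≤ 36, throughput 7 + 9 + 16 + 19 = 51.
Best is node-H, node-E, node-D, and node-B with total throughput 59.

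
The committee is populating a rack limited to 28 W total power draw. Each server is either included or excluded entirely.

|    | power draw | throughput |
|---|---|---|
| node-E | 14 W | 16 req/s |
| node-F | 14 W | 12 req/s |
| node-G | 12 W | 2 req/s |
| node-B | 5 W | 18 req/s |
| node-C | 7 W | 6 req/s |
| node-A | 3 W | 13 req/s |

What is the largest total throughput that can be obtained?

47

Treat it as a binary knapsack problem.
node-F + node-B + node-A: power draw 14 + 5 + 3 = 22 ≤ 28, throughput 12 + 18 + 13 = 43.
node-E + node-B + node-A: power draw 14 + 5 + 3 = 22 ≤ 28, throughput 16 + 18 + 13 = 47.
node-E + node-B + node-C: power draw 14 + 5 + 7 = 26 ≤ 28, throughput 16 + 18 + 6 = 40.
Best is node-E, node-B, and node-A with total throughput 47.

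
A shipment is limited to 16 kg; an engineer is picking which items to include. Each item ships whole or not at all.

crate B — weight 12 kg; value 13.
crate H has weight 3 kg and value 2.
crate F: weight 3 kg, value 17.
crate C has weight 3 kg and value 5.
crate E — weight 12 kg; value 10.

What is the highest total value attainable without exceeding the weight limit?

This is an integer program with binary decision variables.
Take crate B and crate F: weight 12 + 3 = 15 ≤ 16, value 13 + 17 = 30.
No other feasible combination does better.

30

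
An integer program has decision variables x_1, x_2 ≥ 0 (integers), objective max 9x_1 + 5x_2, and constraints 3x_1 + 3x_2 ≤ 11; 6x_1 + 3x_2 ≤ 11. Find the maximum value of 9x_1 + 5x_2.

Relaxing integrality, the LP optimum is 18.33 at (x_1,x_2) = (0, 3.67), which is not an integer point.
(x_1,x_2)=(0,3): 3·0+3·3=9≤11, 6·0+3·3=9≤11, objective 15.
(x_1,x_2)=(0,2): 3·0+3·2=6≤11, 6·0+3·2=6≤11, objective 10.
The best lattice point is (0,3), giving 15.

15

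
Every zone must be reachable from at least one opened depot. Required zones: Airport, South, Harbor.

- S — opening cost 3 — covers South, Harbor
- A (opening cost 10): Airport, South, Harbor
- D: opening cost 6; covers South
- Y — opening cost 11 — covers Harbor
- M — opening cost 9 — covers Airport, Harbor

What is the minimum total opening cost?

10

The greedy cost-per-new-zone heuristic would pick S and M for 12, but a cheaper cover exists.
A alone covers Airport, South, Harbor — every zone.
Total opening cost: 10.
No cover costs less than 10.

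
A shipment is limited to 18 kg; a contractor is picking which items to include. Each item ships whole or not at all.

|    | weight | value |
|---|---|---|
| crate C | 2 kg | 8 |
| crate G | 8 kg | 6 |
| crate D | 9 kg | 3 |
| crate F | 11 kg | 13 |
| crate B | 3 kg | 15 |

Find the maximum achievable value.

36

Allowing fractional choices, the relaxed optimum would be about 37.5, but items are indivisible.
crate C + crate F + crate B: weight 2 + 11 + 3 = 16 ≤ 18, value 8 + 13 + 15 = 36.
crate C + crate G + crate B: weight 2 + 8 + 3 = 13 ≤ 18, value 8 + 6 + 15 = 29.
Best is crate C, crate F, and crate B with total value 36.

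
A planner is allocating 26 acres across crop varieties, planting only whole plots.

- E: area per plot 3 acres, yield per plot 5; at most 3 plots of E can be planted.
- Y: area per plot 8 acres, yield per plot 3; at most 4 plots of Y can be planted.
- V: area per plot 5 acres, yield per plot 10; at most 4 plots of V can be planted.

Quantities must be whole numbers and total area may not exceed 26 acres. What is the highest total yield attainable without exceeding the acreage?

V has the best ratio (10/5); taking only V gives at most 4×10 = 40 (stopped by the supply cap of 4).
Mixing does better — 2×E and 4×V: area 26 ≤ 26, yield 2·5 + 4·10 = 50.

50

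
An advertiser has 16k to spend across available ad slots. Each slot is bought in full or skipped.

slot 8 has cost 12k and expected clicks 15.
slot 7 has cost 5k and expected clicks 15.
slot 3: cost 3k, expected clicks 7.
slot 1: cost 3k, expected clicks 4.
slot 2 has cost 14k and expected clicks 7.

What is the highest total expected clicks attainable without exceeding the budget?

Allowing fractional choices, the relaxed optimum would be about 32.2, but ad slots are indivisible.
slot 7 + slot 3 + slot 1: cost 5 + 3 + 3 = 11 ≤ 16, expected clicks 15 + 7 + 4 = 26.
slot 7 + slot 3: cost 5 + 3 = 8 ≤ 16, expected clicks 15 + 7 = 22.
Best is slot 7, slot 3, and slot 1 with total expected clicks 26.

26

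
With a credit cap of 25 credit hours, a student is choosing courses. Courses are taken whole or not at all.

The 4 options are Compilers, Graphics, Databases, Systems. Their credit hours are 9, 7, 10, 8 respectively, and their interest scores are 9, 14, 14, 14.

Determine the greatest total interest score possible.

42

Treat it as a binary knapsack problem.
Graphics + Databases + Systems: credit hours 7 + 10 + 8 = 25 ≤ 25, interest score 14 + 14 + 14 = 42.
Graphics + Systems: credit hours 7 + 8 = 15 ≤ 25, interest score 14 + 14 = 28.
Compilers + Graphics + Systems: credit hours 9 + 7 + 8 = 24 ≤ 25, interest score 9 + 14 + 14 = 37.
Best is Graphics, Databases, and Systems with total interest score 42.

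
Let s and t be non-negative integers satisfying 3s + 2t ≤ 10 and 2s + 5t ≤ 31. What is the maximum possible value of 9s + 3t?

27

(s,t)=(3,0): 3·3+2·0=9≤10, 2·3+5·0=6≤31, objective 27.
(s,t)=(2,1): 3·2+2·1=8≤10, 2·2+5·1=9≤31, objective 21.
(s,t)=(2,0): 3·2+2·0=6≤10, 2·2+5·0=4≤31, objective 18.
No feasible integer point exceeds 27.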